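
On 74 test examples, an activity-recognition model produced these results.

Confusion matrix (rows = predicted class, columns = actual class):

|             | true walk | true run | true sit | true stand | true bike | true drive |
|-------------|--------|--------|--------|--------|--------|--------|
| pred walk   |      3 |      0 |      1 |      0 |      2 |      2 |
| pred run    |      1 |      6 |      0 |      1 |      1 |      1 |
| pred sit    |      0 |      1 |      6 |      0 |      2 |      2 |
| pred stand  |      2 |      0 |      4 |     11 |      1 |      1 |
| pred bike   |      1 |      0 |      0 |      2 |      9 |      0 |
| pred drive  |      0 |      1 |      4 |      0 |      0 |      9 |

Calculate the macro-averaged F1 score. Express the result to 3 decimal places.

0.580

Per-class F1 score (2·TP/(2·TP+FP+FN)):
  walk: TP=3, FP=0+1+0+2+2=5, FN=1+0+2+1+0=4 → 6/15 = 0.4000
  run: TP=6, FP=1+0+1+1+1=4, FN=0+1+0+0+1=2 → 12/18 = 0.6667
  sit: TP=6, FP=0+1+0+2+2=5, FN=1+0+4+0+4=9 → 12/26 = 0.4615
  stand: TP=11, FP=2+0+4+1+1=8, FN=0+1+0+2+0=3 → 22/33 = 0.6667
  bike: TP=9, FP=1+0+0+2+0=3, FN=2+1+2+1+0=6 → 18/27 = 0.6667
  drive: TP=9, FP=0+1+4+0+0=5, FN=2+1+2+1+0=6 → 18/29 = 0.6207
Macro-F1 score = mean = (0.4000 + 0.6667 + 0.4615 + 0.6667 + 0.6667 + 0.6207) / 6 = 0.580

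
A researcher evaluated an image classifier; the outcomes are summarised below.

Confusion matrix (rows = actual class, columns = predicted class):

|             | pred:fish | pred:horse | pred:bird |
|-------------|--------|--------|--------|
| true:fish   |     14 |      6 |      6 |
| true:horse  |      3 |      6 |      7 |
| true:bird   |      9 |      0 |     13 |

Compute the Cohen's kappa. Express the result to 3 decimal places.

Observed agreement pₒ = trace/N = 33/64 = 0.5156
Expected agreement pₑ = Σ (rowᵢ·colᵢ)/N² = (26·26 + 16·12 + 22·26)/64² = 0.3516
κ = (pₒ − pₑ)/(1 − pₑ) = (0.5156 − 0.3516)/(1 − 0.3516) = 0.253

0.253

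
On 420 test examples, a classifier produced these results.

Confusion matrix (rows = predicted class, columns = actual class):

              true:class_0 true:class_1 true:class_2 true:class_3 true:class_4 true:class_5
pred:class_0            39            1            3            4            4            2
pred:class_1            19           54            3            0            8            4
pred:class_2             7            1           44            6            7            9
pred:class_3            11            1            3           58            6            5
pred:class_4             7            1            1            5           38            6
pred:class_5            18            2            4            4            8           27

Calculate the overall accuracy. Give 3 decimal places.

0.619

Accuracy = trace / total = (39+54+44+58+38+27=260) / 420 = 260/420 = 0.619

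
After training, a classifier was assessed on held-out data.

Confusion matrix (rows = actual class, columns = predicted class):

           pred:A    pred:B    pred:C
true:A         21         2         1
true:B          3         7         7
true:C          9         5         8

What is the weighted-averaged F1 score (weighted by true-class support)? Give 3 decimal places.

Per-class F1 score (2·TP/(2·TP+FP+FN)):
  A: TP=21, FP=3+9=12, FN=2+1=3 → 42/57 = 0.7368
  B: TP=7, FP=2+5=7, FN=3+7=10 → 14/31 = 0.4516
  C: TP=8, FP=1+7=8, FN=9+5=14 → 16/38 = 0.4211
Weighted-F1 score = Σ (supportᵢ/N)·F1 scoreᵢ with N=63: (24/63)·0.7368 + (17/63)·0.4516 + (22/63)·0.4211 = 0.550

0.550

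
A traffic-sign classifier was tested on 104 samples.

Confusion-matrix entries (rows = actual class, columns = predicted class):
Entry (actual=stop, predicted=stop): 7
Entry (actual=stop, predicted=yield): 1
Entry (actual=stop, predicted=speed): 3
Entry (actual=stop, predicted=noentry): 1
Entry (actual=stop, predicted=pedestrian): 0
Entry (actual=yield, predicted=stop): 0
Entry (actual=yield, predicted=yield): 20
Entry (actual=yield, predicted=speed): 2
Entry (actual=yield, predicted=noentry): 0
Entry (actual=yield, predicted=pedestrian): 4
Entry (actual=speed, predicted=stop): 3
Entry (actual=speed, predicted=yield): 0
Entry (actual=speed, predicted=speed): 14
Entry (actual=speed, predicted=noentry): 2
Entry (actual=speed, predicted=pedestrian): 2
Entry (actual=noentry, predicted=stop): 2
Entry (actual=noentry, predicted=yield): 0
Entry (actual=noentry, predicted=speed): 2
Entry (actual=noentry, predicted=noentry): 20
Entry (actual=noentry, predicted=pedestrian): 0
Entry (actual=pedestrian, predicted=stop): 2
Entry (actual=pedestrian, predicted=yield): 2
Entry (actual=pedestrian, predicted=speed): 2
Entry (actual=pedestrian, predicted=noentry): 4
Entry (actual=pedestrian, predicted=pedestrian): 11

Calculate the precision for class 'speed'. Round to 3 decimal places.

One-vs-rest for 'speed': TP = diagonal; FP = other classes predicted 'speed'; FN = 'speed' predicted as other.
precision = TP/(TP+FP).
speed: TP=14, FP=3+2+2+2=9 → 14/23 = 0.6087

0.609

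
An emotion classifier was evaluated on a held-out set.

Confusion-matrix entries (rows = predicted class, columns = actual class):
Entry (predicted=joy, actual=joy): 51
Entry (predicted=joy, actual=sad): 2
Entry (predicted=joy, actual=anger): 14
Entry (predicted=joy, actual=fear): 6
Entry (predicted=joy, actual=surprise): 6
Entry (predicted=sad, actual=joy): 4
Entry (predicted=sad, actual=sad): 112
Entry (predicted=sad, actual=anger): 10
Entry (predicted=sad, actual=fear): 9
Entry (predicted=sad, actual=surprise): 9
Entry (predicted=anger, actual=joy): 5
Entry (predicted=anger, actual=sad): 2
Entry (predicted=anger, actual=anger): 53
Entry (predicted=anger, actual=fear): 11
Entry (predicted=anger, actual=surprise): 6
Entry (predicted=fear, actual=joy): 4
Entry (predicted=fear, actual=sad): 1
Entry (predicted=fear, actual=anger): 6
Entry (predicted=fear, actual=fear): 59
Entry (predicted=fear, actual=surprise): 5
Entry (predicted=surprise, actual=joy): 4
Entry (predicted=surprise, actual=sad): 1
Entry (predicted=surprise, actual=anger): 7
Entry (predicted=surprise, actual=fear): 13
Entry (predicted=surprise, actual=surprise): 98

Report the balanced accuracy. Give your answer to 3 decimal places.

Balanced accuracy = mean of per-class recall.
  joy: recall = 51/68 = 0.7500
  sad: recall = 112/118 = 0.9492
  anger: recall = 53/90 = 0.5889
  fear: recall = 59/98 = 0.6020
  surprise: recall = 98/124 = 0.7903
Mean = (0.7500 + 0.9492 + 0.5889 + 0.6020 + 0.7903) / 5 = 0.736

0.736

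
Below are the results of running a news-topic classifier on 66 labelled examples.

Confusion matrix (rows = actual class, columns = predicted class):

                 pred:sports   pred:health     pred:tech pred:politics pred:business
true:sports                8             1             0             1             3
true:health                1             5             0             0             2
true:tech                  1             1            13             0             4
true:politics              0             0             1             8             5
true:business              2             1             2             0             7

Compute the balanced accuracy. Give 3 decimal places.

Balanced accuracy = mean of per-class recall.
  sports: recall = 8/13 = 0.6154
  health: recall = 5/8 = 0.6250
  tech: recall = 13/19 = 0.6842
  politics: recall = 8/14 = 0.5714
  business: recall = 7/12 = 0.5833
Mean = (0.6154 + 0.6250 + 0.6842 + 0.5714 + 0.5833) / 5 = 0.616

0.616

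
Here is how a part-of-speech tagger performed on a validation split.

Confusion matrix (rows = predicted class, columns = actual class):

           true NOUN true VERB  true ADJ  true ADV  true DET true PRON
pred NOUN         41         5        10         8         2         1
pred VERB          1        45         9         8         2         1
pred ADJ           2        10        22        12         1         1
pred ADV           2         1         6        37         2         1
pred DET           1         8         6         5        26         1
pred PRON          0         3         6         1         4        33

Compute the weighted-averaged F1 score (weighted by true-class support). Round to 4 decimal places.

0.6210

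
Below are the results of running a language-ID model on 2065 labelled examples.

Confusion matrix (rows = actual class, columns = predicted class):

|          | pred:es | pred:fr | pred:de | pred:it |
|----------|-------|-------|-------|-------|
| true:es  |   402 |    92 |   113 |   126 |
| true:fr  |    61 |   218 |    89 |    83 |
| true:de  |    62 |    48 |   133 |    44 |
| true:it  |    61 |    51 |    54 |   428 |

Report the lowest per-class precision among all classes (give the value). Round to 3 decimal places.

Per-class precision (TP/(TP+FP)):
  es: TP=402, FP=61+62+61=184 → 402/586 = 0.6860
  fr: TP=218, FP=92+48+51=191 → 218/409 = 0.5330
  de: TP=133, FP=113+89+54=256 → 133/389 = 0.3419
  it: TP=428, FP=126+83+44=253 → 428/681 = 0.6285
Lowest is class 'de' with precision = 0.342.

0.342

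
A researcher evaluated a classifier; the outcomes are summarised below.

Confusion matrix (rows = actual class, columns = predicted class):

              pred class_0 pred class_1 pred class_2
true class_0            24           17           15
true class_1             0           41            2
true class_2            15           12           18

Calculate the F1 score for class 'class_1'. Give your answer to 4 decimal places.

0.7257

Take TP from the diagonal, FP from the rest of the 'class_1' prediction marginal, FN from the rest of the 'class_1' actual marginal.
F1 score = 2·TP/(2·TP+FP+FN).
class_1: TP=41, FP=17+12=29, FN=0+2=2 → 82/113 = 0.72566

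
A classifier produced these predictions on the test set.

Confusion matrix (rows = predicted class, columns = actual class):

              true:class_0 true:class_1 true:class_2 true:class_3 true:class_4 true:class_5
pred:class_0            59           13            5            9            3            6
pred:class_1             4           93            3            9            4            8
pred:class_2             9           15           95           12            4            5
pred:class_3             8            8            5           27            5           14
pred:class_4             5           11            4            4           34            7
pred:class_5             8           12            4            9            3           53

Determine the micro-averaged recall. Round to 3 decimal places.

0.626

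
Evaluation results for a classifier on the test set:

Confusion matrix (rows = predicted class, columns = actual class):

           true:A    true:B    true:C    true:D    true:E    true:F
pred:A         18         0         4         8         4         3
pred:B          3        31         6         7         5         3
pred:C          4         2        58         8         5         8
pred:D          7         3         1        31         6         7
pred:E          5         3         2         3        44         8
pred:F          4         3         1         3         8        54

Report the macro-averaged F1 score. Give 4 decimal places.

0.6189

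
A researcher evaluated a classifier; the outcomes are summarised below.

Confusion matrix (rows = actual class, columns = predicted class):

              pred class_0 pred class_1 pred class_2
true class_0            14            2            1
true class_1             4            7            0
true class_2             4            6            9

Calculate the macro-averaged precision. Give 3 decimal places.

Per-class precision (TP/(TP+FP)):
  class_0: TP=14, FP=4+4=8 → 14/22 = 0.6364
  class_1: TP=7, FP=2+6=8 → 7/15 = 0.4667
  class_2: TP=9, FP=1+0=1 → 9/10 = 0.9000
Macro-precision = mean = (0.6364 + 0.4667 + 0.9000) / 3 = 0.668

0.668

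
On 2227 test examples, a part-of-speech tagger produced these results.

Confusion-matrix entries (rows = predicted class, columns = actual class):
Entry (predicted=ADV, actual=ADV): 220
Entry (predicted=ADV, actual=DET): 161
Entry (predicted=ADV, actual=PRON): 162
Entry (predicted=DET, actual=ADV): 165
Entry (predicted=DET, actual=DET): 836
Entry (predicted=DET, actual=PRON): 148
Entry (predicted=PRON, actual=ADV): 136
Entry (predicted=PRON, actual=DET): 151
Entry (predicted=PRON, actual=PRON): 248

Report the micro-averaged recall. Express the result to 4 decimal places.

0.5855

Micro-averaging pools counts across classes: ΣTP=1304, ΣFP=923, ΣFN=923.
Micro-recall = TP/(TP+FN) on pooled counts = 0.5855 (equals overall accuracy in single-label multiclass).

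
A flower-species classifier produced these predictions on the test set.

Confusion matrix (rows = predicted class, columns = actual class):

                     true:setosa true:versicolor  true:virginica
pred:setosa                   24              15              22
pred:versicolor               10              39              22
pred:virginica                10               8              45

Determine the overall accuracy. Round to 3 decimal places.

0.554

Accuracy = trace / total = (24+39+45=108) / 195 = 108/195 = 0.554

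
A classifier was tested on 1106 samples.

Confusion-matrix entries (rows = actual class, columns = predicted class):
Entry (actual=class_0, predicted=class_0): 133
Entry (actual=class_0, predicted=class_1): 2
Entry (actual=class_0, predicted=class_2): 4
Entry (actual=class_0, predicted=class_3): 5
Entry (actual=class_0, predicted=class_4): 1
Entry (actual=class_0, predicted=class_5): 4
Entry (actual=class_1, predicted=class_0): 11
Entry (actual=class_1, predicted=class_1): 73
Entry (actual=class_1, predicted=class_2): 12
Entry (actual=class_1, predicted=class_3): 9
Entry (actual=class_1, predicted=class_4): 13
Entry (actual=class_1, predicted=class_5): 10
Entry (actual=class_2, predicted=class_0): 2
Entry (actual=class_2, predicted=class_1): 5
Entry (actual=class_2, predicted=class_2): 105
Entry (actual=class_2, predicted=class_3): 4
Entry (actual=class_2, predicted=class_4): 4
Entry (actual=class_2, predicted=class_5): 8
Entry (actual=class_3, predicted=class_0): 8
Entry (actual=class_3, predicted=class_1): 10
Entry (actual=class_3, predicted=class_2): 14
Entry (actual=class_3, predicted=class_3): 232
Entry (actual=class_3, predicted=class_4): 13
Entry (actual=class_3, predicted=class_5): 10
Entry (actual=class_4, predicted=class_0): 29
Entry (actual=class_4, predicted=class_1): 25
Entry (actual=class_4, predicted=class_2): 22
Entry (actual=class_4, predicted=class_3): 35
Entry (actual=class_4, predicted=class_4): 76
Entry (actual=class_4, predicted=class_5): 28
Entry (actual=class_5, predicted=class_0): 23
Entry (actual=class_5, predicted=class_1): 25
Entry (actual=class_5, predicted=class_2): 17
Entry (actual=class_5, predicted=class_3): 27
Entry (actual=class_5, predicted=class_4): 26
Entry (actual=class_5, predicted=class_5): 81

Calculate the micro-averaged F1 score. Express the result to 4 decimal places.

0.6329

Micro-averaging pools counts across classes: ΣTP=700, ΣFP=406, ΣFN=406.
Micro-F1 score = 2·TP/(2·TP+FP+FN) on pooled counts = 0.6329 (equals overall accuracy in single-label multiclass).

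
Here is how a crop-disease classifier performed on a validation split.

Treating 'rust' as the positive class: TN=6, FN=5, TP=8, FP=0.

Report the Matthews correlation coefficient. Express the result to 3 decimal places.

0.579

MCC = (TP·TN − FP·FN) / √((TP+FP)(TP+FN)(TN+FP)(TN+FN))
Numerator = 8·6 − 0·5 = 48
Denominator = √(8·13·6·11) = √6864 = 82.8493
MCC = 48 / 82.8493 = 0.579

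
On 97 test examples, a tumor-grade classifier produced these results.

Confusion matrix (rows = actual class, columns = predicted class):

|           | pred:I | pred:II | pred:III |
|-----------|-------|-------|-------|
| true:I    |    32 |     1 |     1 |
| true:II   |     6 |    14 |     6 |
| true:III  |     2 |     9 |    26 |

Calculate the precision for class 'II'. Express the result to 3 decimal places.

0.583

Treat 'II' as positive and all other classes as negative.
precision = TP/(TP+FP).
II: TP=14, FP=1+9=10 → 14/24 = 0.5833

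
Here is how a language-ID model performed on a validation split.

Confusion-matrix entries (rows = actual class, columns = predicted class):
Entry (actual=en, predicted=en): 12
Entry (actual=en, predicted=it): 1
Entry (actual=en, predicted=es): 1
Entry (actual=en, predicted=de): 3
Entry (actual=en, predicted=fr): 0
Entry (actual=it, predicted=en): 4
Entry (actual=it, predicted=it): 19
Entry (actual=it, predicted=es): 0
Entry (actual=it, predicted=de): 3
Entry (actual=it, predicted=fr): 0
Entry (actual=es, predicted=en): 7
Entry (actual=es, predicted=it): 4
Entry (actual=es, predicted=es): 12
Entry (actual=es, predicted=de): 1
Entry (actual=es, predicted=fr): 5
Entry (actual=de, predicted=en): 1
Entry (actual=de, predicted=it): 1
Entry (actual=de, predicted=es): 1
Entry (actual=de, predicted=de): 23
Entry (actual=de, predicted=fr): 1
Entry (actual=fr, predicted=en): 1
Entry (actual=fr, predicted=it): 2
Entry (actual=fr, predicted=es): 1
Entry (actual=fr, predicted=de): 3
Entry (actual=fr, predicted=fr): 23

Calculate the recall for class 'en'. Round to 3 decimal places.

0.706

Treat 'en' as positive and all other classes as negative.
recall = TP/(TP+FN).
en: TP=12, FN=1+1+3+0=5 → 12/17 = 0.7059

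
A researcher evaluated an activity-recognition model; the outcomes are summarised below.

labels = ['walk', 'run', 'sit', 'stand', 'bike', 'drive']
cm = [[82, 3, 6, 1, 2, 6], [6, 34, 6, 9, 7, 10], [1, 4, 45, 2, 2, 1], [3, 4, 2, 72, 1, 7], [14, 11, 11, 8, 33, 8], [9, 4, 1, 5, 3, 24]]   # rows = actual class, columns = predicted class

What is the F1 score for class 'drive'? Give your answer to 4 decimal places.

0.4706

One-vs-rest for 'drive': TP = diagonal; FP = other classes predicted 'drive'; FN = 'drive' predicted as other.
F1 score = 2·TP/(2·TP+FP+FN).
drive: TP=24, FP=6+10+1+7+8=32, FN=9+4+1+5+3=22 → 48/102 = 0.47059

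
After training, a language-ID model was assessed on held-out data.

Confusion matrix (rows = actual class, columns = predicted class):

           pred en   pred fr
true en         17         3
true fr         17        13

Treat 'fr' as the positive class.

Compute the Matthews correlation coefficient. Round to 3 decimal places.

MCC = (TP·TN − FP·FN) / √((TP+FP)(TP+FN)(TN+FP)(TN+FN))
Numerator = 13·17 − 3·17 = 170
Denominator = √(16·30·20·34) = √326400 = 571.3143
MCC = 170 / 571.3143 = 0.298

0.298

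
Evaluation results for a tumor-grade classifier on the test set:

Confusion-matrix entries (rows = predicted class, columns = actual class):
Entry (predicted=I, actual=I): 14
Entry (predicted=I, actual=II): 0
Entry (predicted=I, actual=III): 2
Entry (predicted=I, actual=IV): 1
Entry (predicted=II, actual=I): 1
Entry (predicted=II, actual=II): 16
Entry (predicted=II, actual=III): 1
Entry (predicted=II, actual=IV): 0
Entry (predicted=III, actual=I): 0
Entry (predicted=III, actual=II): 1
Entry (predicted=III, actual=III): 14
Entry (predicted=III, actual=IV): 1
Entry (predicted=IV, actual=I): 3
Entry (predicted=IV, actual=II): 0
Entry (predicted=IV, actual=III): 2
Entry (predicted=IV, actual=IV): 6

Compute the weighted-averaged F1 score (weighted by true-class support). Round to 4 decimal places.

Per-class F1 score (2·TP/(2·TP+FP+FN)):
  I: TP=14, FP=0+2+1=3, FN=1+0+3=4 → 28/35 = 0.80000
  II: TP=16, FP=1+1+0=2, FN=0+1+0=1 → 32/35 = 0.91429
  III: TP=14, FP=0+1+1=2, FN=2+1+2=5 → 28/35 = 0.80000
  IV: TP=6, FP=3+0+2=5, FN=1+0+1=2 → 12/19 = 0.63158
Weighted-F1 score = Σ (supportᵢ/N)·F1 scoreᵢ with N=62: (18/62)·0.80000 + (17/62)·0.91429 + (19/62)·0.80000 + (8/62)·0.63158 = 0.8096

0.8096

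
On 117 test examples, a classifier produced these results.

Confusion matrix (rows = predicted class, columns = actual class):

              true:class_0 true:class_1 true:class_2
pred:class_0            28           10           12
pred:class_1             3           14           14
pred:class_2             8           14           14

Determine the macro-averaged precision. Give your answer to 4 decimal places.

0.4668

Per-class precision (TP/(TP+FP)):
  class_0: TP=28, FP=10+12=22 → 28/50 = 0.56000
  class_1: TP=14, FP=3+14=17 → 14/31 = 0.45161
  class_2: TP=14, FP=8+14=22 → 14/36 = 0.38889
Macro-precision = mean = (0.56000 + 0.45161 + 0.38889) / 3 = 0.4668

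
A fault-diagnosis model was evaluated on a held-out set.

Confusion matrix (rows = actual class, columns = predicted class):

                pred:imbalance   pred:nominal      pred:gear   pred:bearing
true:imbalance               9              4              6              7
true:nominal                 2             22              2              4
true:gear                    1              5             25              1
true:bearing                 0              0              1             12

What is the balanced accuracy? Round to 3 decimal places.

Balanced accuracy = mean of per-class recall.
  imbalance: recall = 9/26 = 0.3462
  nominal: recall = 22/30 = 0.7333
  gear: recall = 25/32 = 0.7813
  bearing: recall = 12/13 = 0.9231
Mean = (0.3462 + 0.7333 + 0.7813 + 0.9231) / 4 = 0.696

0.696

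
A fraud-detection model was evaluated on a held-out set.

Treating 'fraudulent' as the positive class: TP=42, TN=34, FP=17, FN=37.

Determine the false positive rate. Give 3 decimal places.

FPR = FP/(FP+TN) = 17/(17+34) = 0.333

0.333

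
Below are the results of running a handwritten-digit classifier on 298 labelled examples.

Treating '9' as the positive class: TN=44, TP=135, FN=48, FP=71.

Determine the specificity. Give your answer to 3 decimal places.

Specificity = TN/(TN+FP) = 44/(44+71) = 0.383

0.383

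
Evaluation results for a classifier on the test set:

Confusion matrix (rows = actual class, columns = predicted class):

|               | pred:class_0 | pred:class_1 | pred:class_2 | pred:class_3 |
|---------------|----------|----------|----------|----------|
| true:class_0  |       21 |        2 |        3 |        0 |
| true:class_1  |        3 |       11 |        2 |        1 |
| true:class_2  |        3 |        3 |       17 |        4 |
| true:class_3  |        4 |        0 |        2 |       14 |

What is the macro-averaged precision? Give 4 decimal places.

0.7025

Per-class precision (TP/(TP+FP)):
  class_0: TP=21, FP=3+3+4=10 → 21/31 = 0.67742
  class_1: TP=11, FP=2+3+0=5 → 11/16 = 0.68750
  class_2: TP=17, FP=3+2+2=7 → 17/24 = 0.70833
  class_3: TP=14, FP=0+1+4=5 → 14/19 = 0.73684
Macro-precision = mean = (0.67742 + 0.68750 + 0.70833 + 0.73684) / 4 = 0.7025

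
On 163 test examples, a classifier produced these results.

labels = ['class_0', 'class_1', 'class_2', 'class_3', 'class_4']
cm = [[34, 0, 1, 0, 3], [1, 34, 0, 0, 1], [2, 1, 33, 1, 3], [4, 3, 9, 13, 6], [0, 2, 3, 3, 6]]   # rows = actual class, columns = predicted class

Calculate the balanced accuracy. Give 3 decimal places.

0.693

Balanced accuracy = mean of per-class recall.
  class_0: recall = 34/38 = 0.8947
  class_1: recall = 34/36 = 0.9444
  class_2: recall = 33/40 = 0.8250
  class_3: recall = 13/35 = 0.3714
  class_4: recall = 6/14 = 0.4286
Mean = (0.8947 + 0.9444 + 0.8250 + 0.3714 + 0.4286) / 5 = 0.693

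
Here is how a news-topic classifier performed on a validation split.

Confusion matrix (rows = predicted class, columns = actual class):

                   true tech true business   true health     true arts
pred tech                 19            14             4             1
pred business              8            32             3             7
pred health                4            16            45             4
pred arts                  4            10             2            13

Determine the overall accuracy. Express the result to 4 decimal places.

0.5860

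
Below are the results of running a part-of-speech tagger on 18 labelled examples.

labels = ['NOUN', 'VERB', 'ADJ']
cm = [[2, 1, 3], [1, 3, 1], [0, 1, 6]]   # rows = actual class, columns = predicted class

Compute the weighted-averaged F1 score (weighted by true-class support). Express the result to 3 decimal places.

0.589

Per-class F1 score (2·TP/(2·TP+FP+FN)):
  NOUN: TP=2, FP=1+0=1, FN=1+3=4 → 4/9 = 0.4444
  VERB: TP=3, FP=1+1=2, FN=1+1=2 → 6/10 = 0.6000
  ADJ: TP=6, FP=3+1=4, FN=0+1=1 → 12/17 = 0.7059
Weighted-F1 score = Σ (supportᵢ/N)·F1 scoreᵢ with N=18: (6/18)·0.4444 + (5/18)·0.6000 + (7/18)·0.7059 = 0.589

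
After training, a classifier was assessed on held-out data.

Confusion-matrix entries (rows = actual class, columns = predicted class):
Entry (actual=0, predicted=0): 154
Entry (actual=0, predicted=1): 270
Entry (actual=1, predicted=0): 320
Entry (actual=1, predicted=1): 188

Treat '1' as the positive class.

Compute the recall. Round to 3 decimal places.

0.370

Recall = TP/(TP+FN) = 188/(188+320) = 188/508 = 0.370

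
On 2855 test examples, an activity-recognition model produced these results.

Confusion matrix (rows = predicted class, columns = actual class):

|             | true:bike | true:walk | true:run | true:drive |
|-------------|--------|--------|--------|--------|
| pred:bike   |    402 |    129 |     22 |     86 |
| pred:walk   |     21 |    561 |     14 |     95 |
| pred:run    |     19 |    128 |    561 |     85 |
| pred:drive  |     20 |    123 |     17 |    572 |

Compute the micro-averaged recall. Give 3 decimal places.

0.734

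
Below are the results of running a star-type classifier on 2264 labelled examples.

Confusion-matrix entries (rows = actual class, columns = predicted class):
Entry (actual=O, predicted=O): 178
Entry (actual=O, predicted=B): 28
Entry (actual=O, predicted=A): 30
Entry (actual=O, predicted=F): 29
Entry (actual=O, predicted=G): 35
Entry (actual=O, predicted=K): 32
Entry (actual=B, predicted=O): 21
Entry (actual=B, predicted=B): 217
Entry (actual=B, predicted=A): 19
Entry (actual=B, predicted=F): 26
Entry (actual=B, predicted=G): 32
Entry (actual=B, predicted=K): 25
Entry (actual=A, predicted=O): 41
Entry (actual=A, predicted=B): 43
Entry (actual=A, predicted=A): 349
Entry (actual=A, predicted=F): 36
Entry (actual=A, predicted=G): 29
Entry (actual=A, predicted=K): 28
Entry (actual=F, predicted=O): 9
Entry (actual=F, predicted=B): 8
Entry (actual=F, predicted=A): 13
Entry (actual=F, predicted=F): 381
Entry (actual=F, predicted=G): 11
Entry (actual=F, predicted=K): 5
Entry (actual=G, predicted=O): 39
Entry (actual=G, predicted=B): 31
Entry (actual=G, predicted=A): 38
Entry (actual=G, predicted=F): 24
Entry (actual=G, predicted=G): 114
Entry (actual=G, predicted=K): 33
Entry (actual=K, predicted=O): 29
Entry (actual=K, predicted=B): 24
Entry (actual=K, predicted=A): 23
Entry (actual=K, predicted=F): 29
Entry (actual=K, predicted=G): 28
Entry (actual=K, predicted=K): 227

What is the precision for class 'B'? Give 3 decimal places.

One-vs-rest for 'B': TP = diagonal; FP = other classes predicted 'B'; FN = 'B' predicted as other.
precision = TP/(TP+FP).
B: TP=217, FP=28+43+8+31+24=134 → 217/351 = 0.6182

0.618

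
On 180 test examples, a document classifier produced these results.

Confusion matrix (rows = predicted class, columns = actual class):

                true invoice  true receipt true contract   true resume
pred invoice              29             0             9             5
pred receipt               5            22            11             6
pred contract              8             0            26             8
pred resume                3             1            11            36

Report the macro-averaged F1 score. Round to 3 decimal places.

0.630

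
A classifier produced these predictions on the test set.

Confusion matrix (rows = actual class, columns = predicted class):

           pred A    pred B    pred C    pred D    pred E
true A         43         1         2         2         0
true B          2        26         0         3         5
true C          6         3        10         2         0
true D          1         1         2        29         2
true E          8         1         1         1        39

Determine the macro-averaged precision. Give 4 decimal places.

0.7655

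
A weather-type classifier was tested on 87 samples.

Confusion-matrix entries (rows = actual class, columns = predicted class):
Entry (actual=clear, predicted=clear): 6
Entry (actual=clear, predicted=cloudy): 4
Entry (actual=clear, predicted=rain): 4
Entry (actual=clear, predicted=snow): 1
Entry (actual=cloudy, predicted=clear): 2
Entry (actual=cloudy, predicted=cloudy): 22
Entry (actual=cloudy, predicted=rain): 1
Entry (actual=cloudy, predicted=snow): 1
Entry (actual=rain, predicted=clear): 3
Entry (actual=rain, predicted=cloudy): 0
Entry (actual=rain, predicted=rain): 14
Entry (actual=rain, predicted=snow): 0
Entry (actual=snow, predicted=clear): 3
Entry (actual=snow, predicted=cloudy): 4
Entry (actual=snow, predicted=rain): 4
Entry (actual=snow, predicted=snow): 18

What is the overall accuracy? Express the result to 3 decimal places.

0.690

Accuracy = trace / total = (6+22+14+18=60) / 87 = 60/87 = 0.690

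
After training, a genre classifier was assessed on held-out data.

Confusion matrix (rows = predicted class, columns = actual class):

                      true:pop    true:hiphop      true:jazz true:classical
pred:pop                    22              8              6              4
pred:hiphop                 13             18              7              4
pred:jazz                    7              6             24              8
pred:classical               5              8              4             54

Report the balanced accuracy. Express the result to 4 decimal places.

0.5687

Balanced accuracy = mean of per-class recall.
  pop: recall = 22/47 = 0.46809
  hiphop: recall = 18/40 = 0.45000
  jazz: recall = 24/41 = 0.58537
  classical: recall = 54/70 = 0.77143
Mean = (0.46809 + 0.45000 + 0.58537 + 0.77143) / 4 = 0.5687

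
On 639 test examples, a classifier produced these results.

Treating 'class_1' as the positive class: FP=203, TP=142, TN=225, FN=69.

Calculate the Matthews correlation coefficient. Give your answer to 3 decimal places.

MCC = (TP·TN − FP·FN) / √((TP+FP)(TP+FN)(TN+FP)(TN+FN))
Numerator = 142·225 − 203·69 = 17943
Denominator = √(345·211·428·294) = √9159940440 = 95707.5778
MCC = 17943 / 95707.5778 = 0.187

0.187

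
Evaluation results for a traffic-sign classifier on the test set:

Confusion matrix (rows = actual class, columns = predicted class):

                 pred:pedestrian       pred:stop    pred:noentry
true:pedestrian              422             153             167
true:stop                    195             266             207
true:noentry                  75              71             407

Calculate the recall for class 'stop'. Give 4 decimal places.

0.3982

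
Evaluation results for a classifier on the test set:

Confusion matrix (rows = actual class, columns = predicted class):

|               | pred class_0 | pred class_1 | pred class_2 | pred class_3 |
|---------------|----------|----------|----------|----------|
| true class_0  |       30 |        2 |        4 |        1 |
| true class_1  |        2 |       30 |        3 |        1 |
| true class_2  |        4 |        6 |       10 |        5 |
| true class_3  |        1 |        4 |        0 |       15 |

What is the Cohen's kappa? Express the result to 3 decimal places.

0.617

Observed agreement pₒ = trace/N = 85/118 = 0.7203
Expected agreement pₑ = Σ (rowᵢ·colᵢ)/N² = (37·37 + 36·42 + 25·17 + 20·22)/118² = 0.2690
κ = (pₒ − pₑ)/(1 − pₑ) = (0.7203 − 0.2690)/(1 − 0.2690) = 0.617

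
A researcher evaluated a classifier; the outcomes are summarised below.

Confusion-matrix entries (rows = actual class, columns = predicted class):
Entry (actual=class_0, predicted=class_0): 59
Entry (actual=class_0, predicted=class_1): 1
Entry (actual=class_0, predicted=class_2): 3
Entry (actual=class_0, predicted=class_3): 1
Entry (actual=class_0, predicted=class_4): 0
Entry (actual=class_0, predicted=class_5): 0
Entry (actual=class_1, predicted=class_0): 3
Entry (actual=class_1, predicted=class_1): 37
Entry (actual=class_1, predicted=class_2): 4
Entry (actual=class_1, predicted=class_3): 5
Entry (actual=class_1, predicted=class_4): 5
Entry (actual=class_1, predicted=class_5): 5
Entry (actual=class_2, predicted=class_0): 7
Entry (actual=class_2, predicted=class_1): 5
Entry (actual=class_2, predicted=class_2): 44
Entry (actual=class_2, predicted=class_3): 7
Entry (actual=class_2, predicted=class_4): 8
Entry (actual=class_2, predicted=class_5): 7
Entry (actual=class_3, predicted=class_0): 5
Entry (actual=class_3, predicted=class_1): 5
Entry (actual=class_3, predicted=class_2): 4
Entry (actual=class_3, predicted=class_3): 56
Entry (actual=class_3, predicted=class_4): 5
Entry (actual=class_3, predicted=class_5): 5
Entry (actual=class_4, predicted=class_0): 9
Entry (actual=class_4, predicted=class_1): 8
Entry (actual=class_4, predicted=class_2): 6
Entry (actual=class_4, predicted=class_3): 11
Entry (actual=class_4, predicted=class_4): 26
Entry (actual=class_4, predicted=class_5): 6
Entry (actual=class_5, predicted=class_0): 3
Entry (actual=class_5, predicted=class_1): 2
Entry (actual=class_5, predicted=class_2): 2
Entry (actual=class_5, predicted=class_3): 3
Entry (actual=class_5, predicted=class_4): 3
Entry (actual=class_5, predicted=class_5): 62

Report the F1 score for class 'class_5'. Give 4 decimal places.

Treat 'class_5' as positive and all other classes as negative.
F1 score = 2·TP/(2·TP+FP+FN).
class_5: TP=62, FP=0+5+7+5+6=23, FN=3+2+2+3+3=13 → 124/160 = 0.77500

0.7750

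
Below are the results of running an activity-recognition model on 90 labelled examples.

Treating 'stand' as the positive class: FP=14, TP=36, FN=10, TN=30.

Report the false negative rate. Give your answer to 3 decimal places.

0.217

FNR = FN/(FN+TP) = 10/(10+36) = 0.217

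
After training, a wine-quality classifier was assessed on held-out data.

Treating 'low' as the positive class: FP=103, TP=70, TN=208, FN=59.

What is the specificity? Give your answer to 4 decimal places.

0.6688

Specificity = TN/(TN+FP) = 208/(208+103) = 0.6688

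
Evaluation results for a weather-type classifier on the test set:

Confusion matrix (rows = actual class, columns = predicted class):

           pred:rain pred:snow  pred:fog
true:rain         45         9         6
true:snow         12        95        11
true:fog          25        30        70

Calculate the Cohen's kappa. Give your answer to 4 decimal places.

0.5319

Observed agreement pₒ = trace/N = 210/303 = 0.69307
Expected agreement pₑ = Σ (rowᵢ·colᵢ)/N² = (60·82 + 118·134 + 125·87)/303² = 0.34427
κ = (pₒ − pₑ)/(1 − pₑ) = (0.69307 − 0.34427)/(1 − 0.34427) = 0.5319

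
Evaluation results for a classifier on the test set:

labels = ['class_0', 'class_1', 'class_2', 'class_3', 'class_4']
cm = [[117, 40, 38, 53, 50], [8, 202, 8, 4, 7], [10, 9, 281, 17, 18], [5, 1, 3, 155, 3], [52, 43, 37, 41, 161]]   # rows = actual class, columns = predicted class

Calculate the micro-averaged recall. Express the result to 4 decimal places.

0.6720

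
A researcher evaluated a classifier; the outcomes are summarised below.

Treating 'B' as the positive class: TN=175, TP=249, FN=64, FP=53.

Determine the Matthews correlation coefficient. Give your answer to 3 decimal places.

0.560

MCC = (TP·TN − FP·FN) / √((TP+FP)(TP+FN)(TN+FP)(TN+FN))
Numerator = 249·175 − 53·64 = 40183
Denominator = √(302·313·228·239) = √5150910792 = 71769.8460
MCC = 40183 / 71769.8460 = 0.560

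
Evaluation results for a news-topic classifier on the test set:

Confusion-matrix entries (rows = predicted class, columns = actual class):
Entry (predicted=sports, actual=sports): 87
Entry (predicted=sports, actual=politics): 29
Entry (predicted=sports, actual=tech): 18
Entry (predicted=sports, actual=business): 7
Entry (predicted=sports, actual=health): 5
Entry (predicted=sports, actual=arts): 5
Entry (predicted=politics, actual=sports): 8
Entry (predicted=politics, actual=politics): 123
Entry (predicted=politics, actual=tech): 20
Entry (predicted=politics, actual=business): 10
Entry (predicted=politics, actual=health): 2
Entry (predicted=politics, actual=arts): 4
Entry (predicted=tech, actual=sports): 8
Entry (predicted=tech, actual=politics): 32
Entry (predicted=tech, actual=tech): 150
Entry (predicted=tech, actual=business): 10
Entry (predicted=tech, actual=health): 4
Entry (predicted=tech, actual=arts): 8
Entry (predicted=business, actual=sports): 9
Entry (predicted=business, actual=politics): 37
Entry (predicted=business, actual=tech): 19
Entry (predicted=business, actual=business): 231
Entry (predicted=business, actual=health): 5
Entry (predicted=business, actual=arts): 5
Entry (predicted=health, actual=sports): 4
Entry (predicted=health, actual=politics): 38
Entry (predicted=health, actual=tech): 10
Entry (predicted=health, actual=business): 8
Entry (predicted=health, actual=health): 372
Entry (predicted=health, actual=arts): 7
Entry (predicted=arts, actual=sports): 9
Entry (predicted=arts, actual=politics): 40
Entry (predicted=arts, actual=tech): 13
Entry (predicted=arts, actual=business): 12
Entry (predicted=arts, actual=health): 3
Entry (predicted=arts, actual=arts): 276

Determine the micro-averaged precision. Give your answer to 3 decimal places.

0.761

Micro-averaging pools counts across classes: ΣTP=1239, ΣFP=389, ΣFN=389.
Micro-precision = TP/(TP+FP) on pooled counts = 0.761 (equals overall accuracy in single-label multiclass).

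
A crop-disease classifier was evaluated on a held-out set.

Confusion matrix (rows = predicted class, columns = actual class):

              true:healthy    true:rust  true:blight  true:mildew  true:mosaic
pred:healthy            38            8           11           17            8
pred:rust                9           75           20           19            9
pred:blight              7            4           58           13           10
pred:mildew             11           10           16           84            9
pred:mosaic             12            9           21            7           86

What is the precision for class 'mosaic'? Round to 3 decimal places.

Take TP from the diagonal, FP from the rest of the 'mosaic' prediction marginal, FN from the rest of the 'mosaic' actual marginal.
precision = TP/(TP+FP).
mosaic: TP=86, FP=12+9+21+7=49 → 86/135 = 0.6370

0.637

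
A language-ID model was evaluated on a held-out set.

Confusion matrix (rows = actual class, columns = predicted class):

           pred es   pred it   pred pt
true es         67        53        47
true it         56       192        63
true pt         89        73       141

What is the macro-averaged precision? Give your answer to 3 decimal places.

0.494

Per-class precision (TP/(TP+FP)):
  es: TP=67, FP=56+89=145 → 67/212 = 0.3160
  it: TP=192, FP=53+73=126 → 192/318 = 0.6038
  pt: TP=141, FP=47+63=110 → 141/251 = 0.5618
Macro-precision = mean = (0.3160 + 0.6038 + 0.5618) / 3 = 0.494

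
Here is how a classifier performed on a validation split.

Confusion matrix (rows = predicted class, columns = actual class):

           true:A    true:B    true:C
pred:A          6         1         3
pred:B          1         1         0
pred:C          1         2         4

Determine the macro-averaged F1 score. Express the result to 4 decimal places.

Per-class F1 score (2·TP/(2·TP+FP+FN)):
  A: TP=6, FP=1+3=4, FN=1+1=2 → 12/18 = 0.66667
  B: TP=1, FP=1+0=1, FN=1+2=3 → 2/6 = 0.33333
  C: TP=4, FP=1+2=3, FN=3+0=3 → 8/14 = 0.57143
Macro-F1 score = mean = (0.66667 + 0.33333 + 0.57143) / 3 = 0.5238

0.5238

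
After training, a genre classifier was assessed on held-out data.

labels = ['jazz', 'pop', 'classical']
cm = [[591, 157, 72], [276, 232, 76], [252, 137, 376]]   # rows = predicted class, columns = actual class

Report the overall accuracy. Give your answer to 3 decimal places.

Accuracy = trace / total = (591+232+376=1199) / 2169 = 1199/2169 = 0.553

0.553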